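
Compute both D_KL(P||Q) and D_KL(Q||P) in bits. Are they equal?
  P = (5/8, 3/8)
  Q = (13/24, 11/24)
D_KL(P||Q) = 0.0205, D_KL(Q||P) = 0.0209

KL divergence is not symmetric: D_KL(P||Q) ≠ D_KL(Q||P) in general.

D_KL(P||Q) = 0.0205 bits
D_KL(Q||P) = 0.0209 bits

No, they are not equal!

This asymmetry is why KL divergence is not a true distance metric.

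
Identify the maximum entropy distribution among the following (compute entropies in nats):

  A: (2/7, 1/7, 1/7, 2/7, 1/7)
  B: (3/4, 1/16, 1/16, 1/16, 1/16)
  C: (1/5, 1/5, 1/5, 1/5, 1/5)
C

For a discrete distribution over n outcomes, entropy is maximized by the uniform distribution.

Computing entropies:
H(A) = 1.5498 nats
H(B) = 0.9089 nats
H(C) = 1.6094 nats

The uniform distribution (where all probabilities equal 1/5) achieves the maximum entropy of log_e(5) = 1.6094 nats.

Distribution C has the highest entropy.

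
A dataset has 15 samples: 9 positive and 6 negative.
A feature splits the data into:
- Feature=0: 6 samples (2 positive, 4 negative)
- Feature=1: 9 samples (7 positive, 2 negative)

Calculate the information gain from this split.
0.1451 bits

Information Gain = H(Y) - H(Y|Feature)

Before split:
P(positive) = 9/15 = 0.6000
H(Y) = 0.9710 bits

After split:
Feature=0: H = 0.9183 bits (weight = 6/15)
Feature=1: H = 0.7642 bits (weight = 9/15)
H(Y|Feature) = (6/15)×0.9183 + (9/15)×0.7642 = 0.8258 bits

Information Gain = 0.9710 - 0.8258 = 0.1451 bits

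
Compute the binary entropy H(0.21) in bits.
0.7415 bits

The binary entropy function is:
H(p) = -p log(p) - (1-p) log(1-p)

H(0.21) = -0.21 × log_2(0.21) - 0.79 × log_2(0.79)
H(0.21) = 0.7415 bits

Note: Binary entropy is maximized at p=0.5 (H=1 bit) and minimized at p=0 or p=1 (H=0).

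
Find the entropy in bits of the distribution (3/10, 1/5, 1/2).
1.4855 bits

Shannon entropy is H(X) = -Σ p(x) log p(x).

For P = (3/10, 1/5, 1/2):
H = -3/10 × log_2(3/10) -1/5 × log_2(1/5) -1/2 × log_2(1/2)
H = 1.4855 bits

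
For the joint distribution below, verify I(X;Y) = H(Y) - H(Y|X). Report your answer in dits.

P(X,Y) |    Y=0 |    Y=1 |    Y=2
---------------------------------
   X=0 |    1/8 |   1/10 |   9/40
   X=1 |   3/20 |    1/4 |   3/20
I(X;Y) = 0.0160 dits

Mutual information has multiple equivalent forms:
- I(X;Y) = H(X) - H(X|Y)
- I(X;Y) = H(Y) - H(Y|X)
- I(X;Y) = H(X) + H(Y) - H(X,Y)

Computing all quantities:
H(X) = 0.2989, H(Y) = 0.4735, H(X,Y) = 0.7563
H(X|Y) = 0.2828, H(Y|X) = 0.4575

Verification:
H(X) - H(X|Y) = 0.2989 - 0.2828 = 0.0160
H(Y) - H(Y|X) = 0.4735 - 0.4575 = 0.0160
H(X) + H(Y) - H(X,Y) = 0.2989 + 0.4735 - 0.7563 = 0.0160

All forms give I(X;Y) = 0.0160 dits. ✓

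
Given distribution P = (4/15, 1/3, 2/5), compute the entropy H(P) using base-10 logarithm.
0.4713 dits

Shannon entropy is H(X) = -Σ p(x) log p(x).

For P = (4/15, 1/3, 2/5):
H = -4/15 × log_10(4/15) -1/3 × log_10(1/3) -2/5 × log_10(2/5)
H = 0.4713 dits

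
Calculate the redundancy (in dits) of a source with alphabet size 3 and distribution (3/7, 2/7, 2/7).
0.0085 dits

Redundancy measures how far a source is from maximum entropy:
R = H_max - H(X)

Maximum entropy for 3 symbols: H_max = log_10(3) = 0.4771 dits
Actual entropy: H(X) = 0.4686 dits
Redundancy: R = 0.4771 - 0.4686 = 0.0085 dits

This redundancy represents potential for compression: the source could be compressed by 0.0085 dits per symbol.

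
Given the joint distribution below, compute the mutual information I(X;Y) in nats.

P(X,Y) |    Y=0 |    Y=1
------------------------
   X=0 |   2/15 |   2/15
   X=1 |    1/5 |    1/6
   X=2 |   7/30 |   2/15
0.0064 nats

Mutual information: I(X;Y) = H(X) + H(Y) - H(X,Y)

Marginals:
P(X) = (4/15, 11/30, 11/30), H(X) = 1.0882 nats
P(Y) = (17/30, 13/30), H(Y) = 0.6842 nats

Joint entropy: H(X,Y) = 1.7660 nats

I(X;Y) = 1.0882 + 0.6842 - 1.7660 = 0.0064 nats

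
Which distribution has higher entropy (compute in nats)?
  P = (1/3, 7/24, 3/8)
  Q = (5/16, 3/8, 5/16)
Q

Computing entropies in nats:
H(P) = 1.0934
H(Q) = 1.0948

Distribution Q has higher entropy.

Intuition: The distribution closer to uniform (more spread out) has higher entropy.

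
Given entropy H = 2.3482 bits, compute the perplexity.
5.0919

Perplexity is 2^H (or exp(H) for natural log).

H = 2.3482 bits
Perplexity = 2^2.3482 = 5.0919

Interpretation: The model's uncertainty is equivalent to choosing uniformly among 5.1 options.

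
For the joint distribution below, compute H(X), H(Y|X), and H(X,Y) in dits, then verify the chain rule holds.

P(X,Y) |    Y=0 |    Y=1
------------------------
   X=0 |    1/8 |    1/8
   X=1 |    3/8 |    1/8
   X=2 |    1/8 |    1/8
H(X,Y) = 0.7242, H(X) = 0.4515, H(Y|X) = 0.2726 (all in dits)

Chain rule: H(X,Y) = H(X) + H(Y|X)

Left side — joint entropy directly:
H(X,Y) = -Σ p(x,y) log p(x,y) = 0.7242 dits

Right side — compute H(Y|X) from the conditional distributions:
P(X) = (1/4, 1/2, 1/4), so H(X) = 0.4515 dits
H(Y|X) = Σ_x P(X=x) · H(Y|X=x):
  P(Y|X=0) = (1/2, 1/2), H(Y|X=0) = 0.3010, weight P(X=0) = 1/4
  P(Y|X=1) = (3/4, 1/4), H(Y|X=1) = 0.2442, weight P(X=1) = 1/2
  P(Y|X=2) = (1/2, 1/2), H(Y|X=2) = 0.3010, weight P(X=2) = 1/4
H(Y|X) = 0.2726 dits

H(X) + H(Y|X) = 0.4515 + 0.2726 = 0.7242 dits

Both sides equal 0.7242 dits. ✓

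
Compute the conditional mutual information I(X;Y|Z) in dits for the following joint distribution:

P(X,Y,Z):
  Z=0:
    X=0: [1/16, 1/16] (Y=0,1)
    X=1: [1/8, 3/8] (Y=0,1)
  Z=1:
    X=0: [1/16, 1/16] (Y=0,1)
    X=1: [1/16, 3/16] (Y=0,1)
0.0111 dits

Conditional mutual information: I(X;Y|Z) = H(X|Z) + H(Y|Z) - H(X,Y|Z)

H(Z) = 0.2873
H(X,Z) = 0.5268 → H(X|Z) = 0.2395
H(Y,Z) = 0.5568 → H(Y|Z) = 0.2695
H(X,Y,Z) = 0.7852 → H(X,Y|Z) = 0.4979

I(X;Y|Z) = 0.2395 + 0.2695 - 0.4979 = 0.0111 dits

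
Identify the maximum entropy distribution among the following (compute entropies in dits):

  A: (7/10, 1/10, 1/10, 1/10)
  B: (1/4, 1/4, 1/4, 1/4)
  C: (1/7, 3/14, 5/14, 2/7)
B

For a discrete distribution over n outcomes, entropy is maximized by the uniform distribution.

Computing entropies:
H(A) = 0.4084 dits
H(B) = 0.6021 dits
H(C) = 0.5792 dits

The uniform distribution (where all probabilities equal 1/4) achieves the maximum entropy of log_10(4) = 0.6021 dits.

Distribution B has the highest entropy.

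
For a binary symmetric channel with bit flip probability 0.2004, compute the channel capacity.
0.2773 bits

For a binary symmetric channel (BSC) with error probability p:
Capacity C = 1 - H(p) bits per symbol

where H(p) = -p log₂(p) - (1-p) log₂(1-p) is the binary entropy function.

H(0.2004) = 0.7227 bits
C = 1 - 0.7227 = 0.2773 bits per symbol

This means we can reliably transmit up to 0.2773 bits of information per channel use.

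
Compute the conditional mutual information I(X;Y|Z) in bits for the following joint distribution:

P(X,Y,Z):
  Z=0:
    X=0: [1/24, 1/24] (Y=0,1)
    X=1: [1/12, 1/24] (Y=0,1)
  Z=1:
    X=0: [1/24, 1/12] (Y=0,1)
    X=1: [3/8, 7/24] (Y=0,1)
0.0203 bits

Conditional mutual information: I(X;Y|Z) = H(X|Z) + H(Y|Z) - H(X,Y|Z)

H(Z) = 0.7383
H(X,Z) = 1.4387 → H(X|Z) = 0.7004
H(Y,Z) = 1.7307 → H(Y|Z) = 0.9924
H(X,Y,Z) = 2.4108 → H(X,Y|Z) = 1.6725

I(X;Y|Z) = 0.7004 + 0.9924 - 1.6725 = 0.0203 bits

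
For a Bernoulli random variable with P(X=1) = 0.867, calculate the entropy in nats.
0.3921 nats

The binary entropy function is:
H(p) = -p log(p) - (1-p) log(1-p)

H(0.867) = -0.867 × log_e(0.867) - 0.133 × log_e(0.133)
H(0.867) = 0.3921 nats

Note: Binary entropy is maximized at p=0.5 (H=1 bit) and minimized at p=0 or p=1 (H=0).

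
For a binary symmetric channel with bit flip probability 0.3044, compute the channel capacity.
0.1134 bits

For a binary symmetric channel (BSC) with error probability p:
Capacity C = 1 - H(p) bits per symbol

where H(p) = -p log₂(p) - (1-p) log₂(1-p) is the binary entropy function.

H(0.3044) = 0.8866 bits
C = 1 - 0.8866 = 0.1134 bits per symbol

This means we can reliably transmit up to 0.1134 bits of information per channel use.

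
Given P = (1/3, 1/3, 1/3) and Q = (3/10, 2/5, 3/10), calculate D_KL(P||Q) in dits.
0.0041 dits

KL divergence: D_KL(P||Q) = Σ p(x) log(p(x)/q(x))

Computing term by term:
  x=0: 1/3 × log_10[(1/3)/(3/10)] = 1/3 × 0.0458 = 0.0153
  x=1: 1/3 × log_10[(1/3)/(2/5)] = 1/3 × -0.0792 = -0.0264
  x=2: 1/3 × log_10[(1/3)/(3/10)] = 1/3 × 0.0458 = 0.0153

D_KL(P||Q) = 0.0041 dits

Note: KL divergence is always non-negative and equals 0 iff P = Q.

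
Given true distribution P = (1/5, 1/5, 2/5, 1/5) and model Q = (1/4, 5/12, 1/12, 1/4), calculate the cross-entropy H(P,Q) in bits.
2.4866 bits

Cross-entropy: H(P,Q) = -Σ p(x) log q(x)

Alternatively: H(P,Q) = H(P) + D_KL(P||Q)
H(P) = 1.9219 bits
D_KL(P||Q) = 0.5647 bits

H(P,Q) = 1.9219 + 0.5647 = 2.4866 bits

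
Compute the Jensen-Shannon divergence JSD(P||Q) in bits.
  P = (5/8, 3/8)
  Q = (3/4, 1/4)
0.0132 bits

Jensen-Shannon divergence is:
JSD(P||Q) = 0.5 × D_KL(P||M) + 0.5 × D_KL(Q||M)
where M = 0.5 × (P + Q) is the mixture distribution.

M = 0.5 × (5/8, 3/8) + 0.5 × (3/4, 1/4) = (11/16, 5/16)

D_KL(P||M) = 0.0127 bits
D_KL(Q||M) = 0.0137 bits

JSD(P||Q) = 0.5 × 0.0127 + 0.5 × 0.0137 = 0.0132 bits

Unlike KL divergence, JSD is symmetric and bounded: 0 ≤ JSD ≤ log(2).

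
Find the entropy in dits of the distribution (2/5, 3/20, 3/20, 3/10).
0.5632 dits

Shannon entropy is H(X) = -Σ p(x) log p(x).

For P = (2/5, 3/20, 3/20, 3/10):
H = -2/5 × log_10(2/5) -3/20 × log_10(3/20) -3/20 × log_10(3/20) -3/10 × log_10(3/10)
H = 0.5632 dits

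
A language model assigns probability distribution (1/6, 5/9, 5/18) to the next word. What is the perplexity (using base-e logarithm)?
2.6671

Perplexity is e^H (or exp(H) for natural log).

First, H = -Σ p log p = 0.9810 nats
Perplexity = e^0.9810 = 2.6671

Interpretation: The model's uncertainty is equivalent to choosing uniformly among 2.7 options.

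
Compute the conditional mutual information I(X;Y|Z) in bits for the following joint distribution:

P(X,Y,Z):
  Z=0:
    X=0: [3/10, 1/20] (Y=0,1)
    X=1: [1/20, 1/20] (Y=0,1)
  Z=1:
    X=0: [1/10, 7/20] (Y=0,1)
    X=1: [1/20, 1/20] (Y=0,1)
0.0579 bits

Conditional mutual information: I(X;Y|Z) = H(X|Z) + H(Y|Z) - H(X,Y|Z)

H(Z) = 0.9928
H(X,Z) = 1.7129 → H(X|Z) = 0.7201
H(Y,Z) = 1.8016 → H(Y|Z) = 0.8088
H(X,Y,Z) = 2.4639 → H(X,Y|Z) = 1.4711

I(X;Y|Z) = 0.7201 + 0.8088 - 1.4711 = 0.0579 bits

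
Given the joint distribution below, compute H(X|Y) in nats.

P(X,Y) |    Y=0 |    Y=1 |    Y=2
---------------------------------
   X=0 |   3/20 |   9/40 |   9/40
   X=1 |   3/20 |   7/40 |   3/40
0.6508 nats

Using the chain rule: H(X|Y) = H(X,Y) - H(Y)

First, compute H(X,Y) = 1.7397 nats

Marginal P(Y) = (3/10, 2/5, 3/10)
H(Y) = 1.0889 nats

H(X|Y) = H(X,Y) - H(Y) = 1.7397 - 1.0889 = 0.6508 nats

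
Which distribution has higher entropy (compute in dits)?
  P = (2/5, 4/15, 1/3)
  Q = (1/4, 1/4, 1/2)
P

Computing entropies in dits:
H(P) = 0.4713
H(Q) = 0.4515

Distribution P has higher entropy.

Intuition: The distribution closer to uniform (more spread out) has higher entropy.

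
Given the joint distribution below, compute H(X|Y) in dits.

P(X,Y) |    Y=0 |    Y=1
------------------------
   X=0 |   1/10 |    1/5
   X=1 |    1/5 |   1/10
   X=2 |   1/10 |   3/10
0.4442 dits

Using the chain rule: H(X|Y) = H(X,Y) - H(Y)

First, compute H(X,Y) = 0.7365 dits

Marginal P(Y) = (2/5, 3/5)
H(Y) = 0.2923 dits

H(X|Y) = H(X,Y) - H(Y) = 0.7365 - 0.2923 = 0.4442 dits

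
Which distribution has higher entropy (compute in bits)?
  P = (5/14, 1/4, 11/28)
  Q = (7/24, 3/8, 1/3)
Q

Computing entropies in bits:
H(P) = 1.5601
H(Q) = 1.5774

Distribution Q has higher entropy.

Intuition: The distribution closer to uniform (more spread out) has higher entropy.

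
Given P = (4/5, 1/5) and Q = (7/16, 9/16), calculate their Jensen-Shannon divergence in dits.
0.0312 dits

Jensen-Shannon divergence is:
JSD(P||Q) = 0.5 × D_KL(P||M) + 0.5 × D_KL(Q||M)
where M = 0.5 × (P + Q) is the mixture distribution.

M = 0.5 × (4/5, 1/5) + 0.5 × (7/16, 9/16) = (0.61875, 0.38125)

D_KL(P||M) = 0.0332 dits
D_KL(Q||M) = 0.0292 dits

JSD(P||Q) = 0.5 × 0.0332 + 0.5 × 0.0292 = 0.0312 dits

Unlike KL divergence, JSD is symmetric and bounded: 0 ≤ JSD ≤ log(2).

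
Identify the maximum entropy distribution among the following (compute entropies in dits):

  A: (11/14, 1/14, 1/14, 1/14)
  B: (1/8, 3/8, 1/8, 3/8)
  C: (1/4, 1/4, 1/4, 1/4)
C

For a discrete distribution over n outcomes, entropy is maximized by the uniform distribution.

Computing entropies:
H(A) = 0.3279 dits
H(B) = 0.5452 dits
H(C) = 0.6021 dits

The uniform distribution (where all probabilities equal 1/4) achieves the maximum entropy of log_10(4) = 0.6021 dits.

Distribution C has the highest entropy.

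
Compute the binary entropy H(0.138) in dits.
0.1743 dits

The binary entropy function is:
H(p) = -p log(p) - (1-p) log(1-p)

H(0.138) = -0.138 × log_10(0.138) - 0.862 × log_10(0.862)
H(0.138) = 0.1743 dits

Note: Binary entropy is maximized at p=0.5 (H=1 bit) and minimized at p=0 or p=1 (H=0).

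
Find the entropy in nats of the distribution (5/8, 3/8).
0.6616 nats

Shannon entropy is H(X) = -Σ p(x) log p(x).

For P = (5/8, 3/8):
H = -5/8 × log_e(5/8) -3/8 × log_e(3/8)
H = 0.6616 nats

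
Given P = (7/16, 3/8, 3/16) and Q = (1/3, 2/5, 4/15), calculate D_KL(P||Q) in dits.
0.0125 dits

KL divergence: D_KL(P||Q) = Σ p(x) log(p(x)/q(x))

Computing term by term:
  x=0: 7/16 × log_10[(7/16)/(1/3)] = 7/16 × 0.1181 = 0.0517
  x=1: 3/8 × log_10[(3/8)/(2/5)] = 3/8 × -0.0280 = -0.0105
  x=2: 3/16 × log_10[(3/16)/(4/15)] = 3/16 × -0.1530 = -0.0287

D_KL(P||Q) = 0.0125 dits

Note: KL divergence is always non-negative and equals 0 iff P = Q.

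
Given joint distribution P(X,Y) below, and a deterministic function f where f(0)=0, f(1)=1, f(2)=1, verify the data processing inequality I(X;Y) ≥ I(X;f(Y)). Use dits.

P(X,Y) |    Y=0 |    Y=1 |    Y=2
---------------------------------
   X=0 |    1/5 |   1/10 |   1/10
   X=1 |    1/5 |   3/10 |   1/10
I(X;Y) = 0.0140, I(X;f(Y)) = 0.0060, inequality holds: 0.0140 ≥ 0.0060

Data Processing Inequality: For any Markov chain X → Y → Z, we have I(X;Y) ≥ I(X;Z).

Here Z = f(Y) is a deterministic function of Y, forming X → Y → Z.

Original I(X;Y) = 0.0140 dits

After applying f:
P(X,Z) where Z=f(Y):
- P(X,Z=0) = P(X,Y=0)
- P(X,Z=1) = P(X,Y=1) + P(X,Y=2)

I(X;Z) = I(X;f(Y)) = 0.0060 dits

Verification: 0.0140 ≥ 0.0060 ✓

Information cannot be created by processing; the function f can only lose information about X.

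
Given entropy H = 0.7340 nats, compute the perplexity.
2.0834

Perplexity is e^H (or exp(H) for natural log).

H = 0.7340 nats
Perplexity = e^0.7340 = 2.0834

Interpretation: The model's uncertainty is equivalent to choosing uniformly among 2.1 options.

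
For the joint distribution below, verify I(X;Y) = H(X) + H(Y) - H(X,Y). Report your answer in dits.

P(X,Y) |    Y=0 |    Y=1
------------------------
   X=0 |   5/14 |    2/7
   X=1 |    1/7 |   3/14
I(X;Y) = 0.0049 dits

Mutual information has multiple equivalent forms:
- I(X;Y) = H(X) - H(X|Y)
- I(X;Y) = H(Y) - H(Y|X)
- I(X;Y) = H(X) + H(Y) - H(X,Y)

Computing all quantities:
H(X) = 0.2831, H(Y) = 0.3010, H(X,Y) = 0.5792
H(X|Y) = 0.2782, H(Y|X) = 0.2962

Verification:
H(X) - H(X|Y) = 0.2831 - 0.2782 = 0.0049
H(Y) - H(Y|X) = 0.3010 - 0.2962 = 0.0049
H(X) + H(Y) - H(X,Y) = 0.2831 + 0.3010 - 0.5792 = 0.0049

All forms give I(X;Y) = 0.0049 dits. ✓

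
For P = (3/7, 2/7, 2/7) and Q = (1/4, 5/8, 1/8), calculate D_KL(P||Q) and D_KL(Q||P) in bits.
D_KL(P||Q) = 0.3514, D_KL(Q||P) = 0.3623

KL divergence is not symmetric: D_KL(P||Q) ≠ D_KL(Q||P) in general.

D_KL(P||Q) = 0.3514 bits
D_KL(Q||P) = 0.3623 bits

No, they are not equal!

This asymmetry is why KL divergence is not a true distance metric.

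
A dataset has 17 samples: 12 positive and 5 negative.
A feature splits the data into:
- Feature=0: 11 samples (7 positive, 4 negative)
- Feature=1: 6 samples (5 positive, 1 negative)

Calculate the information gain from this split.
0.0327 bits

Information Gain = H(Y) - H(Y|Feature)

Before split:
P(positive) = 12/17 = 0.7059
H(Y) = 0.8740 bits

After split:
Feature=0: H = 0.9457 bits (weight = 11/17)
Feature=1: H = 0.6500 bits (weight = 6/17)
H(Y|Feature) = (11/17)×0.9457 + (6/17)×0.6500 = 0.8413 bits

Information Gain = 0.8740 - 0.8413 = 0.0327 bits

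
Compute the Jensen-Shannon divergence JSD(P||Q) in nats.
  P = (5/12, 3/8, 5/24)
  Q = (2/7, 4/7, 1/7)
0.0195 nats

Jensen-Shannon divergence is:
JSD(P||Q) = 0.5 × D_KL(P||M) + 0.5 × D_KL(Q||M)
where M = 0.5 × (P + Q) is the mixture distribution.

M = 0.5 × (5/12, 3/8, 5/24) + 0.5 × (2/7, 4/7, 1/7) = (0.35119, 0.473214, 0.175595)

D_KL(P||M) = 0.0196 nats
D_KL(Q||M) = 0.0193 nats

JSD(P||Q) = 0.5 × 0.0196 + 0.5 × 0.0193 = 0.0195 nats

Unlike KL divergence, JSD is symmetric and bounded: 0 ≤ JSD ≤ log(2).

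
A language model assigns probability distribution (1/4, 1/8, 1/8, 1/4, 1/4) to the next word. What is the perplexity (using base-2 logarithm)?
4.7568

Perplexity is 2^H (or exp(H) for natural log).

First, H = -Σ p log p = 2.2500 bits
Perplexity = 2^2.2500 = 4.7568

Interpretation: The model's uncertainty is equivalent to choosing uniformly among 4.8 options.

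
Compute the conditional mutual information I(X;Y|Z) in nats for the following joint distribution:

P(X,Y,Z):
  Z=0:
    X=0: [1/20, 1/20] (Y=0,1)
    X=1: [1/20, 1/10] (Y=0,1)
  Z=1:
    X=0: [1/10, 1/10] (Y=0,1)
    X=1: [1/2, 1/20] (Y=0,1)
0.0726 nats

Conditional mutual information: I(X;Y|Z) = H(X|Z) + H(Y|Z) - H(X,Y|Z)

H(Z) = 0.5623
H(X,Z) = 1.1655 → H(X|Z) = 0.6032
H(Y,Z) = 1.1059 → H(Y|Z) = 0.5436
H(X,Y,Z) = 1.6365 → H(X,Y|Z) = 1.0742

I(X;Y|Z) = 0.6032 + 0.5436 - 1.0742 = 0.0726 nats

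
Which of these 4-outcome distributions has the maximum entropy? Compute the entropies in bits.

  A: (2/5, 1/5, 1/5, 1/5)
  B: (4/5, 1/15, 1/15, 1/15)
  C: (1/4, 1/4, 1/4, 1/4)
C

For a discrete distribution over n outcomes, entropy is maximized by the uniform distribution.

Computing entropies:
H(A) = 1.9219 bits
H(B) = 1.0389 bits
H(C) = 2.0000 bits

The uniform distribution (where all probabilities equal 1/4) achieves the maximum entropy of log_2(4) = 2.0000 bits.

Distribution C has the highest entropy.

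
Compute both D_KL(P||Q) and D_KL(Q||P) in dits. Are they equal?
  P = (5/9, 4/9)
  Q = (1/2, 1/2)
D_KL(P||Q) = 0.0027, D_KL(Q||P) = 0.0027

KL divergence is not symmetric: D_KL(P||Q) ≠ D_KL(Q||P) in general.

D_KL(P||Q) = 0.0027 dits
D_KL(Q||P) = 0.0027 dits

In this case they happen to be equal (to 4 decimal places).

This asymmetry is why KL divergence is not a true distance metric.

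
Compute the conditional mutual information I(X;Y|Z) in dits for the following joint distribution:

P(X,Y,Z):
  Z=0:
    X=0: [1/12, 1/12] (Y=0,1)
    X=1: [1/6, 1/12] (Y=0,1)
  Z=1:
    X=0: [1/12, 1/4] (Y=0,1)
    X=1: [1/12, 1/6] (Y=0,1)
0.0036 dits

Conditional mutual information: I(X;Y|Z) = H(X|Z) + H(Y|Z) - H(X,Y|Z)

H(Z) = 0.2950
H(X,Z) = 0.5898 → H(X|Z) = 0.2948
H(Y,Z) = 0.5683 → H(Y|Z) = 0.2734
H(X,Y,Z) = 0.8596 → H(X,Y|Z) = 0.5646

I(X;Y|Z) = 0.2948 + 0.2734 - 0.5646 = 0.0036 dits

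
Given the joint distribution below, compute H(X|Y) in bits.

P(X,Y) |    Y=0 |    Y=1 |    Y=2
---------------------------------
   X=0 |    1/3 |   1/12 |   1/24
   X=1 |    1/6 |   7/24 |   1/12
0.8605 bits

Using the chain rule: H(X|Y) = H(X,Y) - H(Y)

First, compute H(X,Y) = 2.2662 bits

Marginal P(Y) = (1/2, 3/8, 1/8)
H(Y) = 1.4056 bits

H(X|Y) = H(X,Y) - H(Y) = 2.2662 - 1.4056 = 0.8605 bits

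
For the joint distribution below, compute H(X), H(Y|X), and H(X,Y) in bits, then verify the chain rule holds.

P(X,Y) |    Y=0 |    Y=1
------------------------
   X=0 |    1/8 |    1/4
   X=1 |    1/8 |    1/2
H(X,Y) = 1.7500, H(X) = 0.9544, H(Y|X) = 0.7956 (all in bits)

Chain rule: H(X,Y) = H(X) + H(Y|X)

Left side — joint entropy directly:
H(X,Y) = -Σ p(x,y) log p(x,y) = 1.7500 bits

Right side — compute H(Y|X) from the conditional distributions:
P(X) = (3/8, 5/8), so H(X) = 0.9544 bits
H(Y|X) = Σ_x P(X=x) · H(Y|X=x):
  P(Y|X=0) = (1/3, 2/3), H(Y|X=0) = 0.9183, weight P(X=0) = 3/8
  P(Y|X=1) = (1/5, 4/5), H(Y|X=1) = 0.7219, weight P(X=1) = 5/8
H(Y|X) = 0.7956 bits

H(X) + H(Y|X) = 0.9544 + 0.7956 = 1.7500 bits

Both sides equal 1.7500 bits. ✓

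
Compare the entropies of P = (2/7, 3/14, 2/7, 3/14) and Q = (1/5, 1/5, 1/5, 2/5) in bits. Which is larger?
P

Computing entropies in bits:
H(P) = 1.9852
H(Q) = 1.9219

Distribution P has higher entropy.

Intuition: The distribution closer to uniform (more spread out) has higher entropy.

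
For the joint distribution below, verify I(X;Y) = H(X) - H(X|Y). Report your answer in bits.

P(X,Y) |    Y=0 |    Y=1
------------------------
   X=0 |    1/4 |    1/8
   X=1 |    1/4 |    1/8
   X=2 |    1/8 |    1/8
I(X;Y) = 0.0157 bits

Mutual information has multiple equivalent forms:
- I(X;Y) = H(X) - H(X|Y)
- I(X;Y) = H(Y) - H(Y|X)
- I(X;Y) = H(X) + H(Y) - H(X,Y)

Computing all quantities:
H(X) = 1.5613, H(Y) = 0.9544, H(X,Y) = 2.5000
H(X|Y) = 1.5456, H(Y|X) = 0.9387

Verification:
H(X) - H(X|Y) = 1.5613 - 1.5456 = 0.0157
H(Y) - H(Y|X) = 0.9544 - 0.9387 = 0.0157
H(X) + H(Y) - H(X,Y) = 1.5613 + 0.9544 - 2.5000 = 0.0157

All forms give I(X;Y) = 0.0157 bits. ✓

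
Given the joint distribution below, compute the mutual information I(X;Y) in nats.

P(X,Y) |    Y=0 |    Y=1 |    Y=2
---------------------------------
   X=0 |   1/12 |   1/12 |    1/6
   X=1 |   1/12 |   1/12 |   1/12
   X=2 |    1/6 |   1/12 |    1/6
0.0168 nats

Mutual information: I(X;Y) = H(X) + H(Y) - H(X,Y)

Marginals:
P(X) = (1/3, 1/4, 5/12), H(X) = 1.0776 nats
P(Y) = (1/3, 1/4, 5/12), H(Y) = 1.0776 nats

Joint entropy: H(X,Y) = 2.1383 nats

I(X;Y) = 1.0776 + 1.0776 - 2.1383 = 0.0168 nats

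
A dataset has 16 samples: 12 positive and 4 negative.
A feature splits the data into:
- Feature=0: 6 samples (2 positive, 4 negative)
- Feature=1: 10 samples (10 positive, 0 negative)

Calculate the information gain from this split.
0.4669 bits

Information Gain = H(Y) - H(Y|Feature)

Before split:
P(positive) = 12/16 = 0.7500
H(Y) = 0.8113 bits

After split:
Feature=0: H = 0.9183 bits (weight = 6/16)
Feature=1: H = 0.0000 bits (weight = 10/16)
H(Y|Feature) = (6/16)×0.9183 + (10/16)×0.0000 = 0.3444 bits

Information Gain = 0.8113 - 0.3444 = 0.4669 bits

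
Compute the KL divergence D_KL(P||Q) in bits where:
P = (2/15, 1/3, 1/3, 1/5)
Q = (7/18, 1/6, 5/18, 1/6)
0.2677 bits

KL divergence: D_KL(P||Q) = Σ p(x) log(p(x)/q(x))

Computing term by term:
  x=0: 2/15 × log_2[(2/15)/(7/18)] = 2/15 × -1.5443 = -0.2059
  x=1: 1/3 × log_2[(1/3)/(1/6)] = 1/3 × 1.0000 = 0.3333
  x=2: 1/3 × log_2[(1/3)/(5/18)] = 1/3 × 0.2630 = 0.0877
  x=3: 1/5 × log_2[(1/5)/(1/6)] = 1/5 × 0.2630 = 0.0526

D_KL(P||Q) = 0.2677 bits

Note: KL divergence is always non-negative and equals 0 iff P = Q.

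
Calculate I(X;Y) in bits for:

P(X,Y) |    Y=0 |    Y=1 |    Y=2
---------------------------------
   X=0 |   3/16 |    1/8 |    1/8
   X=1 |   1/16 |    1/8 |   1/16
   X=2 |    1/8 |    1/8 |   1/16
0.0296 bits

Mutual information: I(X;Y) = H(X) + H(Y) - H(X,Y)

Marginals:
P(X) = (7/16, 1/4, 5/16), H(X) = 1.5462 bits
P(Y) = (3/8, 3/8, 1/4), H(Y) = 1.5613 bits

Joint entropy: H(X,Y) = 3.0778 bits

I(X;Y) = 1.5462 + 1.5613 - 3.0778 = 0.0296 bits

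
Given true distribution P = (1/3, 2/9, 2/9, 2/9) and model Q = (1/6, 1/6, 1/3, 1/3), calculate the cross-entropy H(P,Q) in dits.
0.6444 dits

Cross-entropy: H(P,Q) = -Σ p(x) log q(x)

Alternatively: H(P,Q) = H(P) + D_KL(P||Q)
H(P) = 0.5945 dits
D_KL(P||Q) = 0.0498 dits

H(P,Q) = 0.5945 + 0.0498 = 0.6444 dits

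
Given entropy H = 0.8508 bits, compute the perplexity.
1.8035

Perplexity is 2^H (or exp(H) for natural log).

H = 0.8508 bits
Perplexity = 2^0.8508 = 1.8035

Interpretation: The model's uncertainty is equivalent to choosing uniformly among 1.8 options.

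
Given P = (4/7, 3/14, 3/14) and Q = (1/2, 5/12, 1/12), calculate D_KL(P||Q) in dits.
0.0591 dits

KL divergence: D_KL(P||Q) = Σ p(x) log(p(x)/q(x))

Computing term by term:
  x=0: 4/7 × log_10[(4/7)/(1/2)] = 4/7 × 0.0580 = 0.0331
  x=1: 3/14 × log_10[(3/14)/(5/12)] = 3/14 × -0.2888 = -0.0619
  x=2: 3/14 × log_10[(3/14)/(1/12)] = 3/14 × 0.4102 = 0.0879

D_KL(P||Q) = 0.0591 dits

Note: KL divergence is always non-negative and equals 0 iff P = Q.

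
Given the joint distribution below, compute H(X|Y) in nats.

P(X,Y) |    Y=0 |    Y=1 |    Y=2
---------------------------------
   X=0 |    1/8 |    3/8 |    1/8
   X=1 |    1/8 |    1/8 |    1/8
0.6277 nats

Using the chain rule: H(X|Y) = H(X,Y) - H(Y)

First, compute H(X,Y) = 1.6675 nats

Marginal P(Y) = (1/4, 1/2, 1/4)
H(Y) = 1.0397 nats

H(X|Y) = H(X,Y) - H(Y) = 1.6675 - 1.0397 = 0.6277 nats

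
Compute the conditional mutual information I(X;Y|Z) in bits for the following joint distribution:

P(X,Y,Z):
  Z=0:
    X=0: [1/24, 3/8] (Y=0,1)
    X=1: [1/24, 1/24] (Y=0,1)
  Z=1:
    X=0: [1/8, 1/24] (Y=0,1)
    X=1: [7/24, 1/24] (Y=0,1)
0.0549 bits

Conditional mutual information: I(X;Y|Z) = H(X|Z) + H(Y|Z) - H(X,Y|Z)

H(Z) = 1.0000
H(X,Z) = 1.7842 → H(X|Z) = 0.7842
H(Y,Z) = 1.6500 → H(Y|Z) = 0.6500
H(X,Y,Z) = 2.3793 → H(X,Y|Z) = 1.3793

I(X;Y|Z) = 0.7842 + 0.6500 - 1.3793 = 0.0549 bits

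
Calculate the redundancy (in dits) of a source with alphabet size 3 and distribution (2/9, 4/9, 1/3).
0.0164 dits

Redundancy measures how far a source is from maximum entropy:
R = H_max - H(X)

Maximum entropy for 3 symbols: H_max = log_10(3) = 0.4771 dits
Actual entropy: H(X) = 0.4607 dits
Redundancy: R = 0.4771 - 0.4607 = 0.0164 dits

This redundancy represents potential for compression: the source could be compressed by 0.0164 dits per symbol.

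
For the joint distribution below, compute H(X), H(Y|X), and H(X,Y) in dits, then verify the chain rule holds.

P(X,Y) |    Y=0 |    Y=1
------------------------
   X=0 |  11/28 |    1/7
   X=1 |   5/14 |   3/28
H(X,Y) = 0.5438, H(X) = 0.2999, H(Y|X) = 0.2438 (all in dits)

Chain rule: H(X,Y) = H(X) + H(Y|X)

Left side — joint entropy directly:
H(X,Y) = -Σ p(x,y) log p(x,y) = 0.5438 dits

Right side — compute H(Y|X) from the conditional distributions:
P(X) = (15/28, 13/28), so H(X) = 0.2999 dits
H(Y|X) = Σ_x P(X=x) · H(Y|X=x):
  P(Y|X=0) = (11/15, 4/15), H(Y|X=0) = 0.2519, weight P(X=0) = 15/28
  P(Y|X=1) = (10/13, 3/13), H(Y|X=1) = 0.2346, weight P(X=1) = 13/28
H(Y|X) = 0.2438 dits

H(X) + H(Y|X) = 0.2999 + 0.2438 = 0.5438 dits

Both sides equal 0.5438 dits. ✓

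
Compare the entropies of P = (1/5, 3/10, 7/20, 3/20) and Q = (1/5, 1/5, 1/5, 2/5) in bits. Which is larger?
P

Computing entropies in bits:
H(P) = 1.9261
H(Q) = 1.9219

Distribution P has higher entropy.

Intuition: The distribution closer to uniform (more spread out) has higher entropy.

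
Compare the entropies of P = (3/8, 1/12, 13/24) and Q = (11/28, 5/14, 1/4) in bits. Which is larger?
Q

Computing entropies in bits:
H(P) = 1.3085
H(Q) = 1.5601

Distribution Q has higher entropy.

Intuition: The distribution closer to uniform (more spread out) has higher entropy.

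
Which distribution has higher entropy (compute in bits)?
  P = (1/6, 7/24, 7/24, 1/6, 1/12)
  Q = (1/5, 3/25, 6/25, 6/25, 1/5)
Q

Computing entropies in bits:
H(P) = 2.1973
H(Q) = 2.2841

Distribution Q has higher entropy.

Intuition: The distribution closer to uniform (more spread out) has higher entropy.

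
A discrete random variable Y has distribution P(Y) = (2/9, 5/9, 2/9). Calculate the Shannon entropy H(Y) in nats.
0.9950 nats

Shannon entropy is H(X) = -Σ p(x) log p(x).

For P = (2/9, 5/9, 2/9):
H = -2/9 × log_e(2/9) -5/9 × log_e(5/9) -2/9 × log_e(2/9)
H = 0.9950 nats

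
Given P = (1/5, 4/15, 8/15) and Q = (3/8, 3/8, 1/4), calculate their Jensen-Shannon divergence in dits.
0.0193 dits

Jensen-Shannon divergence is:
JSD(P||Q) = 0.5 × D_KL(P||M) + 0.5 × D_KL(Q||M)
where M = 0.5 × (P + Q) is the mixture distribution.

M = 0.5 × (1/5, 4/15, 8/15) + 0.5 × (3/8, 3/8, 1/4) = (0.2875, 0.320833, 0.391667)

D_KL(P||M) = 0.0186 dits
D_KL(Q||M) = 0.0199 dits

JSD(P||Q) = 0.5 × 0.0186 + 0.5 × 0.0199 = 0.0193 dits

Unlike KL divergence, JSD is symmetric and bounded: 0 ≤ JSD ≤ log(2).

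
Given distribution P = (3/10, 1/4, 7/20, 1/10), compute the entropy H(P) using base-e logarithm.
1.3055 nats

Shannon entropy is H(X) = -Σ p(x) log p(x).

For P = (3/10, 1/4, 7/20, 1/10):
H = -3/10 × log_e(3/10) -1/4 × log_e(1/4) -7/20 × log_e(7/20) -1/10 × log_e(1/10)
H = 1.3055 nats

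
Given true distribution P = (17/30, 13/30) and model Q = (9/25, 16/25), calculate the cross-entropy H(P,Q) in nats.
0.7723 nats

Cross-entropy: H(P,Q) = -Σ p(x) log q(x)

Alternatively: H(P,Q) = H(P) + D_KL(P||Q)
H(P) = 0.6842 nats
D_KL(P||Q) = 0.0881 nats

H(P,Q) = 0.6842 + 0.0881 = 0.7723 nats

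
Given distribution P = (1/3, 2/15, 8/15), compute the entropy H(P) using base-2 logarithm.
1.3996 bits

Shannon entropy is H(X) = -Σ p(x) log p(x).

For P = (1/3, 2/15, 8/15):
H = -1/3 × log_2(1/3) -2/15 × log_2(2/15) -8/15 × log_2(8/15)
H = 1.3996 bits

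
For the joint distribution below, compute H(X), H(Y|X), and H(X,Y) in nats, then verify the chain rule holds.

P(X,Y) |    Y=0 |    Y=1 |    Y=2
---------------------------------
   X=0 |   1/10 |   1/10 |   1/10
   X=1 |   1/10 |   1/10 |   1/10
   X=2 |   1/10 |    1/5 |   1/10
H(X,Y) = 2.1640, H(X) = 1.0889, H(Y|X) = 1.0751 (all in nats)

Chain rule: H(X,Y) = H(X) + H(Y|X)

Left side — joint entropy directly:
H(X,Y) = -Σ p(x,y) log p(x,y) = 2.1640 nats

Right side — compute H(Y|X) from the conditional distributions:
P(X) = (3/10, 3/10, 2/5), so H(X) = 1.0889 nats
H(Y|X) = Σ_x P(X=x) · H(Y|X=x):
  P(Y|X=0) = (1/3, 1/3, 1/3), H(Y|X=0) = 1.0986, weight P(X=0) = 3/10
  P(Y|X=1) = (1/3, 1/3, 1/3), H(Y|X=1) = 1.0986, weight P(X=1) = 3/10
  P(Y|X=2) = (1/4, 1/2, 1/4), H(Y|X=2) = 1.0397, weight P(X=2) = 2/5
H(Y|X) = 1.0751 nats

H(X) + H(Y|X) = 1.0889 + 1.0751 = 2.1640 nats

Both sides equal 2.1640 nats. ✓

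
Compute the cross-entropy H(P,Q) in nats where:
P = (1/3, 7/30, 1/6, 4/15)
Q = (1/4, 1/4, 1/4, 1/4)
1.3863 nats

Cross-entropy: H(P,Q) = -Σ p(x) log q(x)

Alternatively: H(P,Q) = H(P) + D_KL(P||Q)
H(P) = 1.3569 nats
D_KL(P||Q) = 0.0294 nats

H(P,Q) = 1.3569 + 0.0294 = 1.3863 nats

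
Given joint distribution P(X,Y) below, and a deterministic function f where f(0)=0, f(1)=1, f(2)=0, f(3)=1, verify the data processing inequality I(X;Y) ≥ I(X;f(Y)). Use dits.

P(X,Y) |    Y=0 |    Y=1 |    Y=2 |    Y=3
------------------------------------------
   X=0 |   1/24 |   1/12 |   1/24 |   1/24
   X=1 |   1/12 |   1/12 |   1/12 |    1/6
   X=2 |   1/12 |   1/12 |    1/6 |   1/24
I(X;Y) = 0.0301, I(X;f(Y)) = 0.0147, inequality holds: 0.0301 ≥ 0.0147

Data Processing Inequality: For any Markov chain X → Y → Z, we have I(X;Y) ≥ I(X;Z).

Here Z = f(Y) is a deterministic function of Y, forming X → Y → Z.

Original I(X;Y) = 0.0301 dits

After applying f:
P(X,Z) where Z=f(Y):
- P(X,Z=0) = P(X,Y=0) + P(X,Y=2)
- P(X,Z=1) = P(X,Y=1) + P(X,Y=3)

I(X;Z) = I(X;f(Y)) = 0.0147 dits

Verification: 0.0301 ≥ 0.0147 ✓

Information cannot be created by processing; the function f can only lose information about X.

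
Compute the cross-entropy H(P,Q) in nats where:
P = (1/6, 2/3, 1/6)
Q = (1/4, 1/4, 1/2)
1.2708 nats

Cross-entropy: H(P,Q) = -Σ p(x) log q(x)

Alternatively: H(P,Q) = H(P) + D_KL(P||Q)
H(P) = 0.8676 nats
D_KL(P||Q) = 0.4032 nats

H(P,Q) = 0.8676 + 0.4032 = 1.2708 nats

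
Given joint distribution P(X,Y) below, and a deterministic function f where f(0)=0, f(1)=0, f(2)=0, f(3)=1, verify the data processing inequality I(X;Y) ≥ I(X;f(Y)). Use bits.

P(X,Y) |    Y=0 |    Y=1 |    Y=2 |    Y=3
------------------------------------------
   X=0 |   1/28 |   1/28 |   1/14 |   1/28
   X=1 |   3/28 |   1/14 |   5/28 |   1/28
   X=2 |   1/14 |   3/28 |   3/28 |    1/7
I(X;Y) = 0.0732, I(X;f(Y)) = 0.0545, inequality holds: 0.0732 ≥ 0.0545

Data Processing Inequality: For any Markov chain X → Y → Z, we have I(X;Y) ≥ I(X;Z).

Here Z = f(Y) is a deterministic function of Y, forming X → Y → Z.

Original I(X;Y) = 0.0732 bits

After applying f:
P(X,Z) where Z=f(Y):
- P(X,Z=0) = P(X,Y=0) + P(X,Y=1) + P(X,Y=2)
- P(X,Z=1) = P(X,Y=3)

I(X;Z) = I(X;f(Y)) = 0.0545 bits

Verification: 0.0732 ≥ 0.0545 ✓

Information cannot be created by processing; the function f can only lose information about X.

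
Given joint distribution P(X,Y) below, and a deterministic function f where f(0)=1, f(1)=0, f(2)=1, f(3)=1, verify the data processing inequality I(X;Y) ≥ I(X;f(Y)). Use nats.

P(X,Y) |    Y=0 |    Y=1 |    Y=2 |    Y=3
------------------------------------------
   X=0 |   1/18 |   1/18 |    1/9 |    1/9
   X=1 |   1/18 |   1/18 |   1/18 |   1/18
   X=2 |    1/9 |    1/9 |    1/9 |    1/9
I(X;Y) = 0.0127, I(X;f(Y)) = 0.0046, inequality holds: 0.0127 ≥ 0.0046

Data Processing Inequality: For any Markov chain X → Y → Z, we have I(X;Y) ≥ I(X;Z).

Here Z = f(Y) is a deterministic function of Y, forming X → Y → Z.

Original I(X;Y) = 0.0127 nats

After applying f:
P(X,Z) where Z=f(Y):
- P(X,Z=0) = P(X,Y=1)
- P(X,Z=1) = P(X,Y=0) + P(X,Y=2) + P(X,Y=3)

I(X;Z) = I(X;f(Y)) = 0.0046 nats

Verification: 0.0127 ≥ 0.0046 ✓

Information cannot be created by processing; the function f can only lose information about X.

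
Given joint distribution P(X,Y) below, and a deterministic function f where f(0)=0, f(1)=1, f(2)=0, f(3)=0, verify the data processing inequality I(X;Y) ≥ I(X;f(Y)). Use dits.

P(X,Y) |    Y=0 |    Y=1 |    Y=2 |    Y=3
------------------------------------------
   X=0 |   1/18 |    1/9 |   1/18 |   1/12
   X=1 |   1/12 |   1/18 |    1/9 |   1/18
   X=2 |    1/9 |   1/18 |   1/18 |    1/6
I(X;Y) = 0.0263, I(X;f(Y)) = 0.0109, inequality holds: 0.0263 ≥ 0.0109

Data Processing Inequality: For any Markov chain X → Y → Z, we have I(X;Y) ≥ I(X;Z).

Here Z = f(Y) is a deterministic function of Y, forming X → Y → Z.

Original I(X;Y) = 0.0263 dits

After applying f:
P(X,Z) where Z=f(Y):
- P(X,Z=0) = P(X,Y=0) + P(X,Y=2) + P(X,Y=3)
- P(X,Z=1) = P(X,Y=1)

I(X;Z) = I(X;f(Y)) = 0.0109 dits

Verification: 0.0263 ≥ 0.0109 ✓

Information cannot be created by processing; the function f can only lose information about X.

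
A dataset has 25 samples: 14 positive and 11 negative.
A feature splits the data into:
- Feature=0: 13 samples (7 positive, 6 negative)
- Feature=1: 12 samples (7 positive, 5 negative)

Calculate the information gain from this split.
0.0015 bits

Information Gain = H(Y) - H(Y|Feature)

Before split:
P(positive) = 14/25 = 0.5600
H(Y) = 0.9896 bits

After split:
Feature=0: H = 0.9957 bits (weight = 13/25)
Feature=1: H = 0.9799 bits (weight = 12/25)
H(Y|Feature) = (13/25)×0.9957 + (12/25)×0.9799 = 0.9881 bits

Information Gain = 0.9896 - 0.9881 = 0.0015 bits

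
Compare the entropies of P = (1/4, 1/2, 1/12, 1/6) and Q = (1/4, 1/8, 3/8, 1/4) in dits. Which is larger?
Q

Computing entropies in dits:
H(P) = 0.5207
H(Q) = 0.5737

Distribution Q has higher entropy.

Intuition: The distribution closer to uniform (more spread out) has higher entropy.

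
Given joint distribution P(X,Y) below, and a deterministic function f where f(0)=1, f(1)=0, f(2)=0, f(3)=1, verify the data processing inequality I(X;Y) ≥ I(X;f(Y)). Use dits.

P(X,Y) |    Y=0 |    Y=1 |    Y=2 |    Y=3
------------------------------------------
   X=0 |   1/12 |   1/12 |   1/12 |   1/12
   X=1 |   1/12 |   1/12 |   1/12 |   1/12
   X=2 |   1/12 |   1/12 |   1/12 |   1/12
I(X;Y) = 0.0000, I(X;f(Y)) = 0.0000, inequality holds: 0.0000 ≥ 0.0000

Data Processing Inequality: For any Markov chain X → Y → Z, we have I(X;Y) ≥ I(X;Z).

Here Z = f(Y) is a deterministic function of Y, forming X → Y → Z.

Original I(X;Y) = 0.0000 dits

After applying f:
P(X,Z) where Z=f(Y):
- P(X,Z=0) = P(X,Y=1) + P(X,Y=2)
- P(X,Z=1) = P(X,Y=0) + P(X,Y=3)

I(X;Z) = I(X;f(Y)) = 0.0000 dits

Verification: 0.0000 ≥ 0.0000 ✓

Information cannot be created by processing; the function f can only lose information about X.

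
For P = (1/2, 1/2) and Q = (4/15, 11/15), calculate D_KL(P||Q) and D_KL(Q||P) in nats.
D_KL(P||Q) = 0.1228, D_KL(Q||P) = 0.1132

KL divergence is not symmetric: D_KL(P||Q) ≠ D_KL(Q||P) in general.

D_KL(P||Q) = 0.1228 nats
D_KL(Q||P) = 0.1132 nats

No, they are not equal!

This asymmetry is why KL divergence is not a true distance metric.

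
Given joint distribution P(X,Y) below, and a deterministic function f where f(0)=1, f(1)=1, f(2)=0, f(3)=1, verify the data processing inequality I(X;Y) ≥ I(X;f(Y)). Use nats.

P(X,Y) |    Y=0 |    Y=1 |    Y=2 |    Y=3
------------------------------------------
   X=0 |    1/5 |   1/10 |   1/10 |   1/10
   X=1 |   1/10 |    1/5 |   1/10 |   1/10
I(X;Y) = 0.0340, I(X;f(Y)) = 0.0000, inequality holds: 0.0340 ≥ 0.0000

Data Processing Inequality: For any Markov chain X → Y → Z, we have I(X;Y) ≥ I(X;Z).

Here Z = f(Y) is a deterministic function of Y, forming X → Y → Z.

Original I(X;Y) = 0.0340 nats

After applying f:
P(X,Z) where Z=f(Y):
- P(X,Z=0) = P(X,Y=2)
- P(X,Z=1) = P(X,Y=0) + P(X,Y=1) + P(X,Y=3)

I(X;Z) = I(X;f(Y)) = 0.0000 nats

Verification: 0.0340 ≥ 0.0000 ✓

Information cannot be created by processing; the function f can only lose information about X.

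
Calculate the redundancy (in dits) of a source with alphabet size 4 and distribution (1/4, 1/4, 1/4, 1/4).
0.0000 dits

Redundancy measures how far a source is from maximum entropy:
R = H_max - H(X)

Maximum entropy for 4 symbols: H_max = log_10(4) = 0.6021 dits
Actual entropy: H(X) = 0.6021 dits
Redundancy: R = 0.6021 - 0.6021 = 0.0000 dits

This redundancy represents potential for compression: the source could be compressed by 0.0000 dits per symbol.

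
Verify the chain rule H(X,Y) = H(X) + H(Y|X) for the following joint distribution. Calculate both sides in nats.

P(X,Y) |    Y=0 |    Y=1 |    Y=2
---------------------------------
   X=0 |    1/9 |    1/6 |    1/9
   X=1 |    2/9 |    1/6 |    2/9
H(X,Y) = 1.7540, H(X) = 0.6682, H(Y|X) = 1.0858 (all in nats)

Chain rule: H(X,Y) = H(X) + H(Y|X)

Left side — joint entropy directly:
H(X,Y) = -Σ p(x,y) log p(x,y) = 1.7540 nats

Right side — compute H(Y|X) from the conditional distributions:
P(X) = (7/18, 11/18), so H(X) = 0.6682 nats
H(Y|X) = Σ_x P(X=x) · H(Y|X=x):
  P(Y|X=0) = (2/7, 3/7, 2/7), H(Y|X=0) = 1.0790, weight P(X=0) = 7/18
  P(Y|X=1) = (4/11, 3/11, 4/11), H(Y|X=1) = 1.0901, weight P(X=1) = 11/18
H(Y|X) = 1.0858 nats

H(X) + H(Y|X) = 0.6682 + 1.0858 = 1.7540 nats

Both sides equal 1.7540 nats. ✓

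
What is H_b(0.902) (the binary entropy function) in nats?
0.3207 nats

The binary entropy function is:
H(p) = -p log(p) - (1-p) log(1-p)

H(0.902) = -0.902 × log_e(0.902) - 0.098 × log_e(0.098)
H(0.902) = 0.3207 nats

Note: Binary entropy is maximized at p=0.5 (H=1 bit) and minimized at p=0 or p=1 (H=0).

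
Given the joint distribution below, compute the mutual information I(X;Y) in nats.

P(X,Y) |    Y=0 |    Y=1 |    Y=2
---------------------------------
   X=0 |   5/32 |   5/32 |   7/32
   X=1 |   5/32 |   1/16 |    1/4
0.0198 nats

Mutual information: I(X;Y) = H(X) + H(Y) - H(X,Y)

Marginals:
P(X) = (17/32, 15/32), H(X) = 0.6912 nats
P(Y) = (5/16, 7/32, 15/32), H(Y) = 1.0511 nats

Joint entropy: H(X,Y) = 1.7225 nats

I(X;Y) = 0.6912 + 1.0511 - 1.7225 = 0.0198 nats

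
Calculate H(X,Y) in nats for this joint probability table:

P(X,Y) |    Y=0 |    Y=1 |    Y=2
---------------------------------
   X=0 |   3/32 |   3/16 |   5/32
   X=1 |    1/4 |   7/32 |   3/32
1.7268 nats

Joint entropy is H(X,Y) = -Σ_{x,y} p(x,y) log p(x,y).

Summing over all non-zero entries:
H(X,Y) = -[3/32·log_e(3/32) + 3/16·log_e(3/16) + 5/32·log_e(5/32) + 1/4·log_e(1/4) + 7/32·log_e(7/32) + 3/32·log_e(3/32)]
H(X,Y) = 1.7268 nats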